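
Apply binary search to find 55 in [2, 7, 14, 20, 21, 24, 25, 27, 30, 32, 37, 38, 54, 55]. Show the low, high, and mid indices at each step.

Binary search for 55 in [2, 7, 14, 20, 21, 24, 25, 27, 30, 32, 37, 38, 54, 55]:

lo=0, hi=13, mid=6, arr[mid]=25 -> 25 < 55, search right half
lo=7, hi=13, mid=10, arr[mid]=37 -> 37 < 55, search right half
lo=11, hi=13, mid=12, arr[mid]=54 -> 54 < 55, search right half
lo=13, hi=13, mid=13, arr[mid]=55 -> Found target at index 13!

Binary search finds 55 at index 13 after 4 comparisons. The search repeatedly halves the search space by comparing with the middle element.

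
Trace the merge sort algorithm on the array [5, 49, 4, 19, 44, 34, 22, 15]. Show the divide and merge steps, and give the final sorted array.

Merge sort trace:

Split: [5, 49, 4, 19, 44, 34, 22, 15] -> [5, 49, 4, 19] and [44, 34, 22, 15]
  Split: [5, 49, 4, 19] -> [5, 49] and [4, 19]
    Split: [5, 49] -> [5] and [49]
    Merge: [5] + [49] -> [5, 49]
    Split: [4, 19] -> [4] and [19]
    Merge: [4] + [19] -> [4, 19]
  Merge: [5, 49] + [4, 19] -> [4, 5, 19, 49]
  Split: [44, 34, 22, 15] -> [44, 34] and [22, 15]
    Split: [44, 34] -> [44] and [34]
    Merge: [44] + [34] -> [34, 44]
    Split: [22, 15] -> [22] and [15]
    Merge: [22] + [15] -> [15, 22]
  Merge: [34, 44] + [15, 22] -> [15, 22, 34, 44]
Merge: [4, 5, 19, 49] + [15, 22, 34, 44] -> [4, 5, 15, 19, 22, 34, 44, 49]

Final sorted array: [4, 5, 15, 19, 22, 34, 44, 49]

The merge sort proceeds by recursively splitting the array and merging sorted halves.
After all merges, the sorted array is [4, 5, 15, 19, 22, 34, 44, 49].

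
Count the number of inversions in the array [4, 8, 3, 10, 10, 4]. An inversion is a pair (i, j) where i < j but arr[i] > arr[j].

Finding inversions in [4, 8, 3, 10, 10, 4]:

(0, 2): arr[0]=4 > arr[2]=3
(1, 2): arr[1]=8 > arr[2]=3
(1, 5): arr[1]=8 > arr[5]=4
(3, 5): arr[3]=10 > arr[5]=4
(4, 5): arr[4]=10 > arr[5]=4

Total inversions: 5

The array has 5 inversion(s): (0,2), (1,2), (1,5), (3,5), (4,5). Each pair (i,j) satisfies i < j and arr[i] > arr[j].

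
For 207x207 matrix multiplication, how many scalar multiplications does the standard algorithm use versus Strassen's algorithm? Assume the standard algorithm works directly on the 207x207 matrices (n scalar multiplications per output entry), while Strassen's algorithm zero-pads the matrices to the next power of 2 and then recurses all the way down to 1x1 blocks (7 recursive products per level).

Matrix multiplication for 207x207 matrices:

Strassen's algorithm requires power-of-2 dimensions. Pad 207x207 to 256x256 (next power of 2).

Standard algorithm: 207^3 = 8869743 multiplications
Strassen's algorithm: 7^(log2(256)) = 7^8 = 5764801 multiplications
Savings: 8869743 - 5764801 = 3104942 multiplications

Standard: 8869743 multiplications (207^3). Strassen: 5764801 multiplications (7^8, after padding to 256x256). Strassen reduces 8 recursive multiplications to 7 at each level.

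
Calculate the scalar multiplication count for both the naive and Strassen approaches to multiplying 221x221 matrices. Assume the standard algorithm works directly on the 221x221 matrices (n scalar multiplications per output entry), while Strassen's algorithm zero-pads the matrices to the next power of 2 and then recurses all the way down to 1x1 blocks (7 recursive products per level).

Matrix multiplication for 221x221 matrices:

Strassen's algorithm requires power-of-2 dimensions. Pad 221x221 to 256x256 (next power of 2).

Standard algorithm: 221^3 = 10793861 multiplications
Strassen's algorithm: 7^(log2(256)) = 7^8 = 5764801 multiplications
Savings: 10793861 - 5764801 = 5029060 multiplications

Standard: 10793861 multiplications (221^3). Strassen: 5764801 multiplications (7^8, after padding to 256x256). Strassen reduces 8 recursive multiplications to 7 at each level.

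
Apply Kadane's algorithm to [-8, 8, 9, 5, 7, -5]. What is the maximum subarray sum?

Using Kadane's algorithm on [-8, 8, 9, 5, 7, -5]:

Scanning through the array:
Position 1 (value 8): max_ending_here = 8, max_so_far = 8
Position 2 (value 9): max_ending_here = 17, max_so_far = 17
Position 3 (value 5): max_ending_here = 22, max_so_far = 22
Position 4 (value 7): max_ending_here = 29, max_so_far = 29
Position 5 (value -5): max_ending_here = 24, max_so_far = 29

Maximum subarray: [8, 9, 5, 7]
Maximum sum: 29

The maximum subarray is [8, 9, 5, 7] with sum 29. This subarray runs from index 1 to index 4.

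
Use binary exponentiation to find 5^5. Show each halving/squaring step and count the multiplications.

Computing 5^5 by squaring (build up from 5^1; each line after the first costs one multiplication):

5^1 = 5
5^2 = (5^1)^2 = 5^2 = 25
5^4 = (5^2)^2 = 25^2 = 625
5^5 = 5 * 5^4 = 5 * 625 = 3125

Result: 3125
Multiplications needed: 3 (3 lines after 5^1)

5^5 = 3125. Using exponentiation by squaring, this requires 3 multiplications. The key idea: if the exponent is even, square the half-power; if odd, multiply by the base once.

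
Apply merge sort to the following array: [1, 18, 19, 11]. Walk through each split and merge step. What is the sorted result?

Merge sort trace:

Split: [1, 18, 19, 11] -> [1, 18] and [19, 11]
  Split: [1, 18] -> [1] and [18]
  Merge: [1] + [18] -> [1, 18]
  Split: [19, 11] -> [19] and [11]
  Merge: [19] + [11] -> [11, 19]
Merge: [1, 18] + [11, 19] -> [1, 11, 18, 19]

Final sorted array: [1, 11, 18, 19]

The merge sort proceeds by recursively splitting the array and merging sorted halves.
After all merges, the sorted array is [1, 11, 18, 19].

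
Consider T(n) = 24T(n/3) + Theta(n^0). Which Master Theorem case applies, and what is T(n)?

Master Theorem for T(n) = 24T(n/3) + O(n^0):

a = 24, b = 3, c = 0
log_b(a) = log_3(24) = 2.8928

Case 1: c = 0 < log_3(24) = 2.8928
T(n) = O(n^(log_3 24))

For T(n) = 24T(n/3) + O(n^0): log_3(24) = 2.8928. This is Case 1 of the Master Theorem (c < log_b(a), work dominated by leaves), giving O(n^(log_3 24)).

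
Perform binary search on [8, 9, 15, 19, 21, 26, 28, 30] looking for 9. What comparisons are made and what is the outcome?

Binary search for 9 in [8, 9, 15, 19, 21, 26, 28, 30]:

lo=0, hi=7, mid=3, arr[mid]=19 -> 19 > 9, search left half
lo=0, hi=2, mid=1, arr[mid]=9 -> Found target at index 1!

Binary search finds 9 at index 1 after 2 comparisons. The search repeatedly halves the search space by comparing with the middle element.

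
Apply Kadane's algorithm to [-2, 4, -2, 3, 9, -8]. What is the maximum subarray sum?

Using Kadane's algorithm on [-2, 4, -2, 3, 9, -8]:

Scanning through the array:
Position 1 (value 4): max_ending_here = 4, max_so_far = 4
Position 2 (value -2): max_ending_here = 2, max_so_far = 4
Position 3 (value 3): max_ending_here = 5, max_so_far = 5
Position 4 (value 9): max_ending_here = 14, max_so_far = 14
Position 5 (value -8): max_ending_here = 6, max_so_far = 14

Maximum subarray: [4, -2, 3, 9]
Maximum sum: 14

The maximum subarray is [4, -2, 3, 9] with sum 14. This subarray runs from index 1 to index 4.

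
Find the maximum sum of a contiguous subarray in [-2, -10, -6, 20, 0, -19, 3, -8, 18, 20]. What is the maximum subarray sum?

Using Kadane's algorithm on [-2, -10, -6, 20, 0, -19, 3, -8, 18, 20]:

Scanning through the array:
Position 1 (value -10): max_ending_here = -10, max_so_far = -2
Position 2 (value -6): max_ending_here = -6, max_so_far = -2
Position 3 (value 20): max_ending_here = 20, max_so_far = 20
Position 4 (value 0): max_ending_here = 20, max_so_far = 20
Position 5 (value -19): max_ending_here = 1, max_so_far = 20
Position 6 (value 3): max_ending_here = 4, max_so_far = 20
Position 7 (value -8): max_ending_here = -4, max_so_far = 20
Position 8 (value 18): max_ending_here = 18, max_so_far = 20
Position 9 (value 20): max_ending_here = 38, max_so_far = 38

Maximum subarray: [18, 20]
Maximum sum: 38

The maximum subarray is [18, 20] with sum 38. This subarray runs from index 8 to index 9.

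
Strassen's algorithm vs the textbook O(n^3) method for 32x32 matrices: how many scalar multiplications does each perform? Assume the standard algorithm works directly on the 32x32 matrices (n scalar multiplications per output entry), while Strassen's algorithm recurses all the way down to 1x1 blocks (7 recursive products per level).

Matrix multiplication for 32x32 matrices:

Standard algorithm: 32^3 = 32768 multiplications
Strassen's algorithm: 7^(log2(32)) = 7^5 = 16807 multiplications
Savings: 32768 - 16807 = 15961 multiplications

Standard: 32768 multiplications (32^3). Strassen: 16807 multiplications (7^5). Strassen reduces 8 recursive multiplications to 7 at each level.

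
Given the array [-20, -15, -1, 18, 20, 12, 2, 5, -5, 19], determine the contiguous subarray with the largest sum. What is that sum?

Using Kadane's algorithm on [-20, -15, -1, 18, 20, 12, 2, 5, -5, 19]:

Scanning through the array:
Position 1 (value -15): max_ending_here = -15, max_so_far = -15
Position 2 (value -1): max_ending_here = -1, max_so_far = -1
Position 3 (value 18): max_ending_here = 18, max_so_far = 18
Position 4 (value 20): max_ending_here = 38, max_so_far = 38
Position 5 (value 12): max_ending_here = 50, max_so_far = 50
Position 6 (value 2): max_ending_here = 52, max_so_far = 52
Position 7 (value 5): max_ending_here = 57, max_so_far = 57
Position 8 (value -5): max_ending_here = 52, max_so_far = 57
Position 9 (value 19): max_ending_here = 71, max_so_far = 71

Maximum subarray: [18, 20, 12, 2, 5, -5, 19]
Maximum sum: 71

The maximum subarray is [18, 20, 12, 2, 5, -5, 19] with sum 71. This subarray runs from index 3 to index 9.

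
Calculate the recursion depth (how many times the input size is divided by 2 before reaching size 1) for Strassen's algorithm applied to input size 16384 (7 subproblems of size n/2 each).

For divide and conquer with division factor 2:

Problem sizes at each level:
Level 0: 16384
Level 1: 8192
Level 2: 4096
Level 3: 2048
Level 4: 1024
Level 5: 512
Level 6: 256
Level 7: 128
Level 8: 64
Level 9: 32
Level 10: 16
Level 11: 8
Level 12: 4
Level 13: 2
Level 14: 1

The root is level 0 and the size-1 base case is level 14 (the tree spans levels 0 through 14, i.e. 15 levels counting the root), so the depth is the number of divisions: log_2(16384) = 14

The recursion tree depth is log_2(16384) = 14. At each level, the problem size is divided by 2, so it takes 14 divisions to reduce to a base case of size 1. The algorithm makes 7 recursive calls at each level.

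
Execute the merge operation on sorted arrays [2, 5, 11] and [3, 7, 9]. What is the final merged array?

Merging process:

Compare 2 vs 3: take 2 from left. Merged: [2]
Compare 5 vs 3: take 3 from right. Merged: [2, 3]
Compare 5 vs 7: take 5 from left. Merged: [2, 3, 5]
Compare 11 vs 7: take 7 from right. Merged: [2, 3, 5, 7]
Compare 11 vs 9: take 9 from right. Merged: [2, 3, 5, 7, 9]
Append remaining from left: [11]. Merged: [2, 3, 5, 7, 9, 11]

Final merged array: [2, 3, 5, 7, 9, 11]
Total comparisons: 5

The merged array is [2, 3, 5, 7, 9, 11], requiring 5 comparisons. The merge step runs in O(n) time where n is the total number of elements.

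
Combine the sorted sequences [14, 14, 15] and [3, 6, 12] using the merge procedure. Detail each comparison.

Merging process:

Compare 14 vs 3: take 3 from right. Merged: [3]
Compare 14 vs 6: take 6 from right. Merged: [3, 6]
Compare 14 vs 12: take 12 from right. Merged: [3, 6, 12]
Append remaining from left: [14, 14, 15]. Merged: [3, 6, 12, 14, 14, 15]

Final merged array: [3, 6, 12, 14, 14, 15]
Total comparisons: 3

The merged array is [3, 6, 12, 14, 14, 15], requiring 3 comparisons. The merge step runs in O(n) time where n is the total number of elements.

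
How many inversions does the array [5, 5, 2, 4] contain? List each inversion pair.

Finding inversions in [5, 5, 2, 4]:

(0, 2): arr[0]=5 > arr[2]=2
(0, 3): arr[0]=5 > arr[3]=4
(1, 2): arr[1]=5 > arr[2]=2
(1, 3): arr[1]=5 > arr[3]=4

Total inversions: 4

The array has 4 inversion(s): (0,2), (0,3), (1,2), (1,3). Each pair (i,j) satisfies i < j and arr[i] > arr[j].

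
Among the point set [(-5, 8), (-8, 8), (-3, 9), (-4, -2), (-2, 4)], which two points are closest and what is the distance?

Computing all pairwise distances among 5 points:

d((-5, 8), (-8, 8)) = 3.0
d((-5, 8), (-3, 9)) = 2.2361 <-- minimum
d((-5, 8), (-4, -2)) = 10.0499
d((-5, 8), (-2, 4)) = 5.0
d((-8, 8), (-3, 9)) = 5.099
d((-8, 8), (-4, -2)) = 10.7703
d((-8, 8), (-2, 4)) = 7.2111
d((-3, 9), (-4, -2)) = 11.0454
d((-3, 9), (-2, 4)) = 5.099
d((-4, -2), (-2, 4)) = 6.3246

Closest pair: (-5, 8) and (-3, 9) with distance 2.2361

The closest pair is (-5, 8) and (-3, 9) with Euclidean distance 2.2361. For 5 points, brute-force pairwise comparison is shown above. For large n, the divide-and-conquer algorithm (sort by x, recurse on halves, check the dividing strip) achieves O(n log n).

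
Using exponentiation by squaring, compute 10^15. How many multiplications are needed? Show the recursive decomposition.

Computing 10^15 by squaring (build up from 10^1; each line after the first costs one multiplication):

10^1 = 10
10^2 = (10^1)^2 = 10^2 = 100
10^3 = 10 * 10^2 = 10 * 100 = 1000
10^6 = (10^3)^2 = 1000^2 = 1000000
10^7 = 10 * 10^6 = 10 * 1000000 = 10000000
10^14 = (10^7)^2 = 10000000^2 = 100000000000000
10^15 = 10 * 10^14 = 10 * 100000000000000 = 1000000000000000

Result: 1000000000000000
Multiplications needed: 6 (6 lines after 10^1)

10^15 = 1000000000000000. Using exponentiation by squaring, this requires 6 multiplications. The key idea: if the exponent is even, square the half-power; if odd, multiply by the base once.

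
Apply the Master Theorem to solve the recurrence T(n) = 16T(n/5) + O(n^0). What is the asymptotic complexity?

Master Theorem for T(n) = 16T(n/5) + O(n^0):

a = 16, b = 5, c = 0
log_b(a) = log_5(16) = 1.7227

Case 1: c = 0 < log_5(16) = 1.7227
T(n) = O(n^(log_5 16))

For T(n) = 16T(n/5) + O(n^0): log_5(16) = 1.7227. This is Case 1 of the Master Theorem (c < log_b(a), work dominated by leaves), giving O(n^(log_5 16)).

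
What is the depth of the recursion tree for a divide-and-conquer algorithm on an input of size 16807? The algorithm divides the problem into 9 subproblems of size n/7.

For divide and conquer with division factor 7:

Problem sizes at each level:
Level 0: 16807
Level 1: 2401
Level 2: 343
Level 3: 49
Level 4: 7
Level 5: 1

The root is level 0 and the size-1 base case is level 5 (the tree spans levels 0 through 5, i.e. 6 levels counting the root), so the depth is the number of divisions: log_7(16807) = 5

The recursion tree depth is log_7(16807) = 5. At each level, the problem size is divided by 7, so it takes 5 divisions to reduce to a base case of size 1. The algorithm makes 9 recursive calls at each level.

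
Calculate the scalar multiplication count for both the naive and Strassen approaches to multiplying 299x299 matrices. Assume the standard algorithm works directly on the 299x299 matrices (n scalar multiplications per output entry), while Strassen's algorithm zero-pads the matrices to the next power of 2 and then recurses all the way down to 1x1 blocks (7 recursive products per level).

Matrix multiplication for 299x299 matrices:

Strassen's algorithm requires power-of-2 dimensions. Pad 299x299 to 512x512 (next power of 2).

Standard algorithm: 299^3 = 26730899 multiplications
Strassen's algorithm: 7^(log2(512)) = 7^9 = 40353607 multiplications
Difference: 26730899 - 40353607 = -13622708 (Strassen uses MORE here due to padding overhead — for small or just-over-power-of-2 n, padding can outweigh the per-level savings)

Standard: 26730899 multiplications (299^3). Strassen: 40353607 multiplications (7^9, after padding to 512x512). Strassen reduces 8 recursive multiplications to 7 at each level.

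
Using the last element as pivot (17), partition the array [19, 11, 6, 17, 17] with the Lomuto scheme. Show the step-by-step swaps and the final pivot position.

Lomuto partition with pivot = 17:

Initial array: [19, 11, 6, 17, 17]

arr[0]=19 > 17: no swap
arr[1]=11 <= 17: swap with position 0, array becomes [11, 19, 6, 17, 17]
arr[2]=6 <= 17: swap with position 1, array becomes [11, 6, 19, 17, 17]
arr[3]=17 <= 17: swap with position 2, array becomes [11, 6, 17, 19, 17]

Place pivot at position 3: [11, 6, 17, 17, 19]
Pivot position: 3

After partitioning with pivot 17, the array becomes [11, 6, 17, 17, 19]. The pivot is placed at index 3. All elements to the left of the pivot are <= 17, and all elements to the right are > 17.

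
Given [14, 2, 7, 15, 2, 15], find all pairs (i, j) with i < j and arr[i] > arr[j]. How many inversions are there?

Finding inversions in [14, 2, 7, 15, 2, 15]:

(0, 1): arr[0]=14 > arr[1]=2
(0, 2): arr[0]=14 > arr[2]=7
(0, 4): arr[0]=14 > arr[4]=2
(2, 4): arr[2]=7 > arr[4]=2
(3, 4): arr[3]=15 > arr[4]=2

Total inversions: 5

The array has 5 inversion(s): (0,1), (0,2), (0,4), (2,4), (3,4). Each pair (i,j) satisfies i < j and arr[i] > arr[j].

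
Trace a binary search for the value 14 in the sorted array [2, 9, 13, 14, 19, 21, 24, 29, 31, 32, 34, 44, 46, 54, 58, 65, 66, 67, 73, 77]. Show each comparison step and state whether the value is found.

Binary search for 14 in [2, 9, 13, 14, 19, 21, 24, 29, 31, 32, 34, 44, 46, 54, 58, 65, 66, 67, 73, 77]:

lo=0, hi=19, mid=9, arr[mid]=32 -> 32 > 14, search left half
lo=0, hi=8, mid=4, arr[mid]=19 -> 19 > 14, search left half
lo=0, hi=3, mid=1, arr[mid]=9 -> 9 < 14, search right half
lo=2, hi=3, mid=2, arr[mid]=13 -> 13 < 14, search right half
lo=3, hi=3, mid=3, arr[mid]=14 -> Found target at index 3!

Binary search finds 14 at index 3 after 5 comparisons. The search repeatedly halves the search space by comparing with the middle element.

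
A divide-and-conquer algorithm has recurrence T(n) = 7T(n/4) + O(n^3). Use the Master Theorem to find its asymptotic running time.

Master Theorem for T(n) = 7T(n/4) + O(n^3):

a = 7, b = 4, c = 3
log_b(a) = log_4(7) = 1.4037

Case 3: c = 3 > log_4(7) = 1.4037
T(n) = O(n^3) = O(n^3)

For T(n) = 7T(n/4) + O(n^3): log_4(7) = 1.4037. This is Case 3 of the Master Theorem (c > log_b(a), work dominated by root), giving O(n^3).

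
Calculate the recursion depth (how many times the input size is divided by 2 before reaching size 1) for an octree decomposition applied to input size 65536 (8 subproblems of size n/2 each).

For divide and conquer with division factor 2:

Problem sizes at each level:
Level 0: 65536
Level 1: 32768
Level 2: 16384
Level 3: 8192
Level 4: 4096
Level 5: 2048
Level 6: 1024
Level 7: 512
Level 8: 256
Level 9: 128
Level 10: 64
Level 11: 32
Level 12: 16
Level 13: 8
Level 14: 4
Level 15: 2
Level 16: 1

The root is level 0 and the size-1 base case is level 16 (the tree spans levels 0 through 16, i.e. 17 levels counting the root), so the depth is the number of divisions: log_2(65536) = 16

The recursion tree depth is log_2(65536) = 16. At each level, the problem size is divided by 2, so it takes 16 divisions to reduce to a base case of size 1. The algorithm makes 8 recursive calls at each level.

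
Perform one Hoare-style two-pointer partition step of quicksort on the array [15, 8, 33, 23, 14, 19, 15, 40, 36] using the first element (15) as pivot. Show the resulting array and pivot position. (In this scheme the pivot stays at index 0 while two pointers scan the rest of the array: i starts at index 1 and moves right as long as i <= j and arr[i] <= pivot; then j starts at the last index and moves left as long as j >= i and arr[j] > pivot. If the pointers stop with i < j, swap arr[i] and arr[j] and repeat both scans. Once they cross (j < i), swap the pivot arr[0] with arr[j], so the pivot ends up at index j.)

Hoare-style two-pointer partition with pivot = 15:

Initial array: [15, 8, 33, 23, 14, 19, 15, 40, 36]

Pointers start at i = 1, j = 8.
i stops at index 2 (arr[2]=33 > 15), j stops at index 6 (arr[6]=15 <= 15): swap arr[2] and arr[6], array becomes [15, 8, 15, 23, 14, 19, 33, 40, 36]
i stops at index 3 (arr[3]=23 > 15), j stops at index 4 (arr[4]=14 <= 15): swap arr[3] and arr[4], array becomes [15, 8, 15, 14, 23, 19, 33, 40, 36]
i ends at 4, j ends at 3: the pointers have crossed (j < i), so scanning stops.

Swap pivot arr[0] with arr[3] to place pivot at position 3: [14, 8, 15, 15, 23, 19, 33, 40, 36]
Pivot position: 3

After partitioning with pivot 15, the array becomes [14, 8, 15, 15, 23, 19, 33, 40, 36]. The pivot is placed at index 3. All elements to the left of the pivot are <= 15, and all elements to the right are > 15.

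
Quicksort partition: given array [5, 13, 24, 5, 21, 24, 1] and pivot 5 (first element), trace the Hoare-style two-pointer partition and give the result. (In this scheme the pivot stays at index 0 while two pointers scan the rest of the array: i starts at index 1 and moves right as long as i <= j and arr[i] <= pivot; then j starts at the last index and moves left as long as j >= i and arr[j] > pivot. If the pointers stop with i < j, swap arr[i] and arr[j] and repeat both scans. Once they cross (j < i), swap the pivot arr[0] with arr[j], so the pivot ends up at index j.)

Hoare-style two-pointer partition with pivot = 5:

Initial array: [5, 13, 24, 5, 21, 24, 1]

Pointers start at i = 1, j = 6.
i stops at index 1 (arr[1]=13 > 5), j stops at index 6 (arr[6]=1 <= 5): swap arr[1] and arr[6], array becomes [5, 1, 24, 5, 21, 24, 13]
i stops at index 2 (arr[2]=24 > 5), j stops at index 3 (arr[3]=5 <= 5): swap arr[2] and arr[3], array becomes [5, 1, 5, 24, 21, 24, 13]
i ends at 3, j ends at 2: the pointers have crossed (j < i), so scanning stops.

Swap pivot arr[0] with arr[2] to place pivot at position 2: [5, 1, 5, 24, 21, 24, 13]
Pivot position: 2

After partitioning with pivot 5, the array becomes [5, 1, 5, 24, 21, 24, 13]. The pivot is placed at index 2. All elements to the left of the pivot are <= 5, and all elements to the right are > 5.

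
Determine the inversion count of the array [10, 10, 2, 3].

Finding inversions in [10, 10, 2, 3]:

(0, 2): arr[0]=10 > arr[2]=2
(0, 3): arr[0]=10 > arr[3]=3
(1, 2): arr[1]=10 > arr[2]=2
(1, 3): arr[1]=10 > arr[3]=3

Total inversions: 4

The array has 4 inversion(s): (0,2), (0,3), (1,2), (1,3). Each pair (i,j) satisfies i < j and arr[i] > arr[j].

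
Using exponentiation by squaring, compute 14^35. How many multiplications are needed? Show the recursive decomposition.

Computing 14^35 by squaring (build up from 14^1; each line after the first costs one multiplication):

14^1 = 14
14^2 = (14^1)^2 = 14^2 = 196
14^4 = (14^2)^2 = 196^2 = 38416
14^8 = (14^4)^2 = 38416^2 = 1475789056
14^16 = (14^8)^2 = 1475789056^2 = 2177953337809371136
14^17 = 14 * 14^16 = 14 * 2177953337809371136 = 30491346729331195904
14^34 = (14^17)^2 = 30491346729331195904^2 = 929722225368296217729286886758826377216
14^35 = 14 * 14^34 = 14 * 929722225368296217729286886758826377216 = 13016111155156147048210016414623569281024

Result: 13016111155156147048210016414623569281024
Multiplications needed: 7 (7 lines after 14^1)

14^35 = 13016111155156147048210016414623569281024. Using exponentiation by squaring, this requires 7 multiplications. The key idea: if the exponent is even, square the half-power; if odd, multiply by the base once.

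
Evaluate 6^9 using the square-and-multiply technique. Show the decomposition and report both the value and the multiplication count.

Computing 6^9 by squaring (build up from 6^1; each line after the first costs one multiplication):

6^1 = 6
6^2 = (6^1)^2 = 6^2 = 36
6^4 = (6^2)^2 = 36^2 = 1296
6^8 = (6^4)^2 = 1296^2 = 1679616
6^9 = 6 * 6^8 = 6 * 1679616 = 10077696

Result: 10077696
Multiplications needed: 4 (4 lines after 6^1)

6^9 = 10077696. Using exponentiation by squaring, this requires 4 multiplications. The key idea: if the exponent is even, square the half-power; if odd, multiply by the base once.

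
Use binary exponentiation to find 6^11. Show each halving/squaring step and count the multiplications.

Computing 6^11 by squaring (build up from 6^1; each line after the first costs one multiplication):

6^1 = 6
6^2 = (6^1)^2 = 6^2 = 36
6^4 = (6^2)^2 = 36^2 = 1296
6^5 = 6 * 6^4 = 6 * 1296 = 7776
6^10 = (6^5)^2 = 7776^2 = 60466176
6^11 = 6 * 6^10 = 6 * 60466176 = 362797056

Result: 362797056
Multiplications needed: 5 (5 lines after 6^1)

6^11 = 362797056. Using exponentiation by squaring, this requires 5 multiplications. The key idea: if the exponent is even, square the half-power; if odd, multiply by the base once.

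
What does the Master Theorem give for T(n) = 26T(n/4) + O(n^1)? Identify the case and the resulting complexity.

Master Theorem for T(n) = 26T(n/4) + O(n^1):

a = 26, b = 4, c = 1
log_b(a) = log_4(26) = 2.3502

Case 1: c = 1 < log_4(26) = 2.3502
T(n) = O(n^(log_4 26))

For T(n) = 26T(n/4) + O(n^1): log_4(26) = 2.3502. This is Case 1 of the Master Theorem (c < log_b(a), work dominated by leaves), giving O(n^(log_4 26)).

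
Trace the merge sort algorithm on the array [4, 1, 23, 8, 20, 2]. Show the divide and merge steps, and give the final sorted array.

Merge sort trace:

Split: [4, 1, 23, 8, 20, 2] -> [4, 1, 23] and [8, 20, 2]
  Split: [4, 1, 23] -> [4] and [1, 23]
    Split: [1, 23] -> [1] and [23]
    Merge: [1] + [23] -> [1, 23]
  Merge: [4] + [1, 23] -> [1, 4, 23]
  Split: [8, 20, 2] -> [8] and [20, 2]
    Split: [20, 2] -> [20] and [2]
    Merge: [20] + [2] -> [2, 20]
  Merge: [8] + [2, 20] -> [2, 8, 20]
Merge: [1, 4, 23] + [2, 8, 20] -> [1, 2, 4, 8, 20, 23]

Final sorted array: [1, 2, 4, 8, 20, 23]

The merge sort proceeds by recursively splitting the array and merging sorted halves.
After all merges, the sorted array is [1, 2, 4, 8, 20, 23].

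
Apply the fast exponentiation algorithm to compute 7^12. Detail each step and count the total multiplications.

Computing 7^12 by squaring (build up from 7^1; each line after the first costs one multiplication):

7^1 = 7
7^2 = (7^1)^2 = 7^2 = 49
7^3 = 7 * 7^2 = 7 * 49 = 343
7^6 = (7^3)^2 = 343^2 = 117649
7^12 = (7^6)^2 = 117649^2 = 13841287201

Result: 13841287201
Multiplications needed: 4 (4 lines after 7^1)

7^12 = 13841287201. Using exponentiation by squaring, this requires 4 multiplications. The key idea: if the exponent is even, square the half-power; if odd, multiply by the base once.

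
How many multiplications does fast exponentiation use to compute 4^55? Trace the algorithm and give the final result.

Computing 4^55 by squaring (build up from 4^1; each line after the first costs one multiplication):

4^1 = 4
4^2 = (4^1)^2 = 4^2 = 16
4^3 = 4 * 4^2 = 4 * 16 = 64
4^6 = (4^3)^2 = 64^2 = 4096
4^12 = (4^6)^2 = 4096^2 = 16777216
4^13 = 4 * 4^12 = 4 * 16777216 = 67108864
4^26 = (4^13)^2 = 67108864^2 = 4503599627370496
4^27 = 4 * 4^26 = 4 * 4503599627370496 = 18014398509481984
4^54 = (4^27)^2 = 18014398509481984^2 = 324518553658426726783156020576256
4^55 = 4 * 4^54 = 4 * 324518553658426726783156020576256 = 1298074214633706907132624082305024

Result: 1298074214633706907132624082305024
Multiplications needed: 9 (9 lines after 4^1)

4^55 = 1298074214633706907132624082305024. Using exponentiation by squaring, this requires 9 multiplications. The key idea: if the exponent is even, square the half-power; if odd, multiply by the base once.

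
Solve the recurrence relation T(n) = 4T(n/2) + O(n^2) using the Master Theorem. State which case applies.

Master Theorem for T(n) = 4T(n/2) + O(n^2):

a = 4, b = 2, c = 2
log_b(a) = log_2(4) = 2.0000

Case 2: c = 2 = log_2(4) = 2.0000
T(n) = O(n^2 log n) = O(n^2 log n)

For T(n) = 4T(n/2) + O(n^2): log_2(4) = 2.0000. This is Case 2 of the Master Theorem (c = log_b(a), equal work at all levels), giving O(n^2 log n).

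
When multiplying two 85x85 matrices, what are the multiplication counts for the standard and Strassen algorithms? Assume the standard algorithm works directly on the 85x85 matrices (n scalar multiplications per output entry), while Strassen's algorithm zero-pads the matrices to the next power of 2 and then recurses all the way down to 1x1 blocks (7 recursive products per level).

Matrix multiplication for 85x85 matrices:

Strassen's algorithm requires power-of-2 dimensions. Pad 85x85 to 128x128 (next power of 2).

Standard algorithm: 85^3 = 614125 multiplications
Strassen's algorithm: 7^(log2(128)) = 7^7 = 823543 multiplications
Difference: 614125 - 823543 = -209418 (Strassen uses MORE here due to padding overhead — for small or just-over-power-of-2 n, padding can outweigh the per-level savings)

Standard: 614125 multiplications (85^3). Strassen: 823543 multiplications (7^7, after padding to 128x128). Strassen reduces 8 recursive multiplications to 7 at each level.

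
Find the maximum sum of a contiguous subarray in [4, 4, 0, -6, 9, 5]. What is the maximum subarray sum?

Using Kadane's algorithm on [4, 4, 0, -6, 9, 5]:

Scanning through the array:
Position 1 (value 4): max_ending_here = 8, max_so_far = 8
Position 2 (value 0): max_ending_here = 8, max_so_far = 8
Position 3 (value -6): max_ending_here = 2, max_so_far = 8
Position 4 (value 9): max_ending_here = 11, max_so_far = 11
Position 5 (value 5): max_ending_here = 16, max_so_far = 16

Maximum subarray: [4, 4, 0, -6, 9, 5]
Maximum sum: 16

The maximum subarray is [4, 4, 0, -6, 9, 5] with sum 16. This subarray runs from index 0 to index 5.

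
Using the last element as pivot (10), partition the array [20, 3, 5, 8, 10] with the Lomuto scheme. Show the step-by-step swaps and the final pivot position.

Lomuto partition with pivot = 10:

Initial array: [20, 3, 5, 8, 10]

arr[0]=20 > 10: no swap
arr[1]=3 <= 10: swap with position 0, array becomes [3, 20, 5, 8, 10]
arr[2]=5 <= 10: swap with position 1, array becomes [3, 5, 20, 8, 10]
arr[3]=8 <= 10: swap with position 2, array becomes [3, 5, 8, 20, 10]

Place pivot at position 3: [3, 5, 8, 10, 20]
Pivot position: 3

After partitioning with pivot 10, the array becomes [3, 5, 8, 10, 20]. The pivot is placed at index 3. All elements to the left of the pivot are <= 10, and all elements to the right are > 10.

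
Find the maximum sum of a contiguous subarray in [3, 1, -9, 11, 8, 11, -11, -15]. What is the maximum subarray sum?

Using Kadane's algorithm on [3, 1, -9, 11, 8, 11, -11, -15]:

Scanning through the array:
Position 1 (value 1): max_ending_here = 4, max_so_far = 4
Position 2 (value -9): max_ending_here = -5, max_so_far = 4
Position 3 (value 11): max_ending_here = 11, max_so_far = 11
Position 4 (value 8): max_ending_here = 19, max_so_far = 19
Position 5 (value 11): max_ending_here = 30, max_so_far = 30
Position 6 (value -11): max_ending_here = 19, max_so_far = 30
Position 7 (value -15): max_ending_here = 4, max_so_far = 30

Maximum subarray: [11, 8, 11]
Maximum sum: 30

The maximum subarray is [11, 8, 11] with sum 30. This subarray runs from index 3 to index 5.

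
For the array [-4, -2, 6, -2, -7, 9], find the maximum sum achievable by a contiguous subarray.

Using Kadane's algorithm on [-4, -2, 6, -2, -7, 9]:

Scanning through the array:
Position 1 (value -2): max_ending_here = -2, max_so_far = -2
Position 2 (value 6): max_ending_here = 6, max_so_far = 6
Position 3 (value -2): max_ending_here = 4, max_so_far = 6
Position 4 (value -7): max_ending_here = -3, max_so_far = 6
Position 5 (value 9): max_ending_here = 9, max_so_far = 9

Maximum subarray: [9]
Maximum sum: 9

The maximum subarray is [9] with sum 9. This subarray runs from index 5 to index 5.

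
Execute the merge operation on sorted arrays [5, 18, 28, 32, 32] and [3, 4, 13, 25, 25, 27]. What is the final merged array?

Merging process:

Compare 5 vs 3: take 3 from right. Merged: [3]
Compare 5 vs 4: take 4 from right. Merged: [3, 4]
Compare 5 vs 13: take 5 from left. Merged: [3, 4, 5]
Compare 18 vs 13: take 13 from right. Merged: [3, 4, 5, 13]
Compare 18 vs 25: take 18 from left. Merged: [3, 4, 5, 13, 18]
Compare 28 vs 25: take 25 from right. Merged: [3, 4, 5, 13, 18, 25]
Compare 28 vs 25: take 25 from right. Merged: [3, 4, 5, 13, 18, 25, 25]
Compare 28 vs 27: take 27 from right. Merged: [3, 4, 5, 13, 18, 25, 25, 27]
Append remaining from left: [28, 32, 32]. Merged: [3, 4, 5, 13, 18, 25, 25, 27, 28, 32, 32]

Final merged array: [3, 4, 5, 13, 18, 25, 25, 27, 28, 32, 32]
Total comparisons: 8

The merged array is [3, 4, 5, 13, 18, 25, 25, 27, 28, 32, 32], requiring 8 comparisons. The merge step runs in O(n) time where n is the total number of elements.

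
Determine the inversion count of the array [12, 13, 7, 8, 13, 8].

Finding inversions in [12, 13, 7, 8, 13, 8]:

(0, 2): arr[0]=12 > arr[2]=7
(0, 3): arr[0]=12 > arr[3]=8
(0, 5): arr[0]=12 > arr[5]=8
(1, 2): arr[1]=13 > arr[2]=7
(1, 3): arr[1]=13 > arr[3]=8
(1, 5): arr[1]=13 > arr[5]=8
(4, 5): arr[4]=13 > arr[5]=8

Total inversions: 7

The array has 7 inversion(s): (0,2), (0,3), (0,5), (1,2), (1,3), (1,5), (4,5). Each pair (i,j) satisfies i < j and arr[i] > arr[j].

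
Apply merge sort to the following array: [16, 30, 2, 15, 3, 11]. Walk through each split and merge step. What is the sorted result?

Merge sort trace:

Split: [16, 30, 2, 15, 3, 11] -> [16, 30, 2] and [15, 3, 11]
  Split: [16, 30, 2] -> [16] and [30, 2]
    Split: [30, 2] -> [30] and [2]
    Merge: [30] + [2] -> [2, 30]
  Merge: [16] + [2, 30] -> [2, 16, 30]
  Split: [15, 3, 11] -> [15] and [3, 11]
    Split: [3, 11] -> [3] and [11]
    Merge: [3] + [11] -> [3, 11]
  Merge: [15] + [3, 11] -> [3, 11, 15]
Merge: [2, 16, 30] + [3, 11, 15] -> [2, 3, 11, 15, 16, 30]

Final sorted array: [2, 3, 11, 15, 16, 30]

The merge sort proceeds by recursively splitting the array and merging sorted halves.
After all merges, the sorted array is [2, 3, 11, 15, 16, 30].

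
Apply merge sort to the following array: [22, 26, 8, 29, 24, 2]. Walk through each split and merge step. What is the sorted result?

Merge sort trace:

Split: [22, 26, 8, 29, 24, 2] -> [22, 26, 8] and [29, 24, 2]
  Split: [22, 26, 8] -> [22] and [26, 8]
    Split: [26, 8] -> [26] and [8]
    Merge: [26] + [8] -> [8, 26]
  Merge: [22] + [8, 26] -> [8, 22, 26]
  Split: [29, 24, 2] -> [29] and [24, 2]
    Split: [24, 2] -> [24] and [2]
    Merge: [24] + [2] -> [2, 24]
  Merge: [29] + [2, 24] -> [2, 24, 29]
Merge: [8, 22, 26] + [2, 24, 29] -> [2, 8, 22, 24, 26, 29]

Final sorted array: [2, 8, 22, 24, 26, 29]

The merge sort proceeds by recursively splitting the array and merging sorted halves.
After all merges, the sorted array is [2, 8, 22, 24, 26, 29].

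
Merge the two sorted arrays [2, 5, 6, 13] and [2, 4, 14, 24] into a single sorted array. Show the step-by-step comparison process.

Merging process:

Compare 2 vs 2: take 2 from left. Merged: [2]
Compare 5 vs 2: take 2 from right. Merged: [2, 2]
Compare 5 vs 4: take 4 from right. Merged: [2, 2, 4]
Compare 5 vs 14: take 5 from left. Merged: [2, 2, 4, 5]
Compare 6 vs 14: take 6 from left. Merged: [2, 2, 4, 5, 6]
Compare 13 vs 14: take 13 from left. Merged: [2, 2, 4, 5, 6, 13]
Append remaining from right: [14, 24]. Merged: [2, 2, 4, 5, 6, 13, 14, 24]

Final merged array: [2, 2, 4, 5, 6, 13, 14, 24]
Total comparisons: 6

The merged array is [2, 2, 4, 5, 6, 13, 14, 24], requiring 6 comparisons. The merge step runs in O(n) time where n is the total number of elements.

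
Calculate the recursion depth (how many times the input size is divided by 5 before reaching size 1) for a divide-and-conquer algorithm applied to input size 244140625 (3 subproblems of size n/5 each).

For divide and conquer with division factor 5:

Problem sizes at each level:
Level 0: 244140625
Level 1: 48828125
Level 2: 9765625
Level 3: 1953125
Level 4: 390625
Level 5: 78125
Level 6: 15625
Level 7: 3125
Level 8: 625
Level 9: 125
Level 10: 25
Level 11: 5
Level 12: 1

The root is level 0 and the size-1 base case is level 12 (the tree spans levels 0 through 12, i.e. 13 levels counting the root), so the depth is the number of divisions: log_5(244140625) = 12

The recursion tree depth is log_5(244140625) = 12. At each level, the problem size is divided by 5, so it takes 12 divisions to reduce to a base case of size 1. The algorithm makes 3 recursive calls at each level.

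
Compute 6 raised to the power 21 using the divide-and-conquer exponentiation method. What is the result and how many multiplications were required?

Computing 6^21 by squaring (build up from 6^1; each line after the first costs one multiplication):

6^1 = 6
6^2 = (6^1)^2 = 6^2 = 36
6^4 = (6^2)^2 = 36^2 = 1296
6^5 = 6 * 6^4 = 6 * 1296 = 7776
6^10 = (6^5)^2 = 7776^2 = 60466176
6^20 = (6^10)^2 = 60466176^2 = 3656158440062976
6^21 = 6 * 6^20 = 6 * 3656158440062976 = 21936950640377856

Result: 21936950640377856
Multiplications needed: 6 (6 lines after 6^1)

6^21 = 21936950640377856. Using exponentiation by squaring, this requires 6 multiplications. The key idea: if the exponent is even, square the half-power; if odd, multiply by the base once.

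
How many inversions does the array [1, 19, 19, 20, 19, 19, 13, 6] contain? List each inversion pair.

Finding inversions in [1, 19, 19, 20, 19, 19, 13, 6]:

(1, 6): arr[1]=19 > arr[6]=13
(1, 7): arr[1]=19 > arr[7]=6
(2, 6): arr[2]=19 > arr[6]=13
(2, 7): arr[2]=19 > arr[7]=6
(3, 4): arr[3]=20 > arr[4]=19
(3, 5): arr[3]=20 > arr[5]=19
(3, 6): arr[3]=20 > arr[6]=13
(3, 7): arr[3]=20 > arr[7]=6
(4, 6): arr[4]=19 > arr[6]=13
(4, 7): arr[4]=19 > arr[7]=6
(5, 6): arr[5]=19 > arr[6]=13
(5, 7): arr[5]=19 > arr[7]=6
(6, 7): arr[6]=13 > arr[7]=6

Total inversions: 13

The array has 13 inversion(s): (1,6), (1,7), (2,6), (2,7), (3,4), (3,5), (3,6), (3,7), (4,6), (4,7), (5,6), (5,7), (6,7). Each pair (i,j) satisfies i < j and arr[i] > arr[j].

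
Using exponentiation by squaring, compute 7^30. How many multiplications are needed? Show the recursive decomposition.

Computing 7^30 by squaring (build up from 7^1; each line after the first costs one multiplication):

7^1 = 7
7^2 = (7^1)^2 = 7^2 = 49
7^3 = 7 * 7^2 = 7 * 49 = 343
7^6 = (7^3)^2 = 343^2 = 117649
7^7 = 7 * 7^6 = 7 * 117649 = 823543
7^14 = (7^7)^2 = 823543^2 = 678223072849
7^15 = 7 * 7^14 = 7 * 678223072849 = 4747561509943
7^30 = (7^15)^2 = 4747561509943^2 = 22539340290692258087863249

Result: 22539340290692258087863249
Multiplications needed: 7 (7 lines after 7^1)

7^30 = 22539340290692258087863249. Using exponentiation by squaring, this requires 7 multiplications. The key idea: if the exponent is even, square the half-power; if odd, multiply by the base once.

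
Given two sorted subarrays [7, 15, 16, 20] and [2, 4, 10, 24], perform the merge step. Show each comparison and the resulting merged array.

Merging process:

Compare 7 vs 2: take 2 from right. Merged: [2]
Compare 7 vs 4: take 4 from right. Merged: [2, 4]
Compare 7 vs 10: take 7 from left. Merged: [2, 4, 7]
Compare 15 vs 10: take 10 from right. Merged: [2, 4, 7, 10]
Compare 15 vs 24: take 15 from left. Merged: [2, 4, 7, 10, 15]
Compare 16 vs 24: take 16 from left. Merged: [2, 4, 7, 10, 15, 16]
Compare 20 vs 24: take 20 from left. Merged: [2, 4, 7, 10, 15, 16, 20]
Append remaining from right: [24]. Merged: [2, 4, 7, 10, 15, 16, 20, 24]

Final merged array: [2, 4, 7, 10, 15, 16, 20, 24]
Total comparisons: 7

The merged array is [2, 4, 7, 10, 15, 16, 20, 24], requiring 7 comparisons. The merge step runs in O(n) time where n is the total number of elements.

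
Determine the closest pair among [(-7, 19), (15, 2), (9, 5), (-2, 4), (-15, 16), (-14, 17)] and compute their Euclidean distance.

Computing all pairwise distances among 6 points:

d((-7, 19), (15, 2)) = 27.8029
d((-7, 19), (9, 5)) = 21.2603
d((-7, 19), (-2, 4)) = 15.8114
d((-7, 19), (-15, 16)) = 8.544
d((-7, 19), (-14, 17)) = 7.2801
d((15, 2), (9, 5)) = 6.7082
d((15, 2), (-2, 4)) = 17.1172
d((15, 2), (-15, 16)) = 33.1059
d((15, 2), (-14, 17)) = 32.6497
d((9, 5), (-2, 4)) = 11.0454
d((9, 5), (-15, 16)) = 26.4008
d((9, 5), (-14, 17)) = 25.9422
d((-2, 4), (-15, 16)) = 17.6918
d((-2, 4), (-14, 17)) = 17.6918
d((-15, 16), (-14, 17)) = 1.4142 <-- minimum

Closest pair: (-15, 16) and (-14, 17) with distance 1.4142

The closest pair is (-15, 16) and (-14, 17) with Euclidean distance 1.4142. For 6 points, brute-force pairwise comparison is shown above. For large n, the divide-and-conquer algorithm (sort by x, recurse on halves, check the dividing strip) achieves O(n log n).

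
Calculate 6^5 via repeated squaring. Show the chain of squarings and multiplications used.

Computing 6^5 by squaring (build up from 6^1; each line after the first costs one multiplication):

6^1 = 6
6^2 = (6^1)^2 = 6^2 = 36
6^4 = (6^2)^2 = 36^2 = 1296
6^5 = 6 * 6^4 = 6 * 1296 = 7776

Result: 7776
Multiplications needed: 3 (3 lines after 6^1)

6^5 = 7776. Using exponentiation by squaring, this requires 3 multiplications. The key idea: if the exponent is even, square the half-power; if odd, multiply by the base once.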